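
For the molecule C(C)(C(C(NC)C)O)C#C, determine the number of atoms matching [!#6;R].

0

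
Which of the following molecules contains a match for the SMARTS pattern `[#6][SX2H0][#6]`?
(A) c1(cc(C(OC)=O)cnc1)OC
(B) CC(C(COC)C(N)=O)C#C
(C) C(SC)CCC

[#6][SX2H0][#6] describes an aliphatic sulfur bridging two carbons with no H on the sulfur (a thioether).
(A) has a methoxy ether (-OCH3) but the bridging atom is O, not S.
(B) has a methoxy ether (-OCH3) but the bridging atom is O, not S.
(C) contains a methylthio ether (-SCH3), which satisfies every atom and bond constraint.
So the answer is (C).

C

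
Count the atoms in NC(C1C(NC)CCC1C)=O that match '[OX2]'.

0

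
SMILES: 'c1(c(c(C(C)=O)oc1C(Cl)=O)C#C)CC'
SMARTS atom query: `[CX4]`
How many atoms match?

3

The query [CX4] means: C with X4: aliphatic carbon with exactly 4 total connections (bonds + H).
Check the 15 heavy atoms by environment: 1× o (aromatic, X2) → no; 4× c (aromatic, X3) → no; 2× C (X3) → no; 2× O (X1) → no; 1× Cl (X1) → no; 3× C (X4) → match; 2× C (X2) → no.
That gives 3 matching atoms.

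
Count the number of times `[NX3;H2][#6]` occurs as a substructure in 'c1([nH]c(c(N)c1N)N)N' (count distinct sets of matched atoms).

4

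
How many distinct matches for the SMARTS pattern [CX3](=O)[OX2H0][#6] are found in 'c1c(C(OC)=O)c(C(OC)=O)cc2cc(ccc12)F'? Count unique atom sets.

2

[CX3](=O)[OX2H0][#6] is the SMARTS for an ester: a carbonyl carbon bonded to an oxygen that is itself bonded to carbon (no H on that O).
The molecule carries 2 separate instances of a methyl-ester group (-C(=O)OCH3) meeting every constraint; each maps to a distinct set of atoms, giving 2 matches.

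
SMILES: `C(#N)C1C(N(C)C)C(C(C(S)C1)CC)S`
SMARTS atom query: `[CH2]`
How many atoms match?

2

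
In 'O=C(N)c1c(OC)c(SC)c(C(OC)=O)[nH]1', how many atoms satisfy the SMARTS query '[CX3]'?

The query [CX3] means: C with X3: aliphatic carbon with exactly 3 total connections.
Check the 16 heavy atoms by environment: 1× n (aromatic, X3) → no; 4× c (aromatic, X3) → no; 2× C (X3) → match; 2× O (X1) → no; 2× O (X2) → no; 3× C (X4) → no; 1× S (X2) → no; 1× N (X3) → no.
That gives 2 matching atoms.

2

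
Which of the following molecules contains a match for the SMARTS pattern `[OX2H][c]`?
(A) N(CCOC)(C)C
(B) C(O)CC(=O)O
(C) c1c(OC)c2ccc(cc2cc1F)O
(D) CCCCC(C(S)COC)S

C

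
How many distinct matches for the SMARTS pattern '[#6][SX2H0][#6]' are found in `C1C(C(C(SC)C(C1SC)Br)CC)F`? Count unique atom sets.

[#6][SX2H0][#6] is the SMARTS for a thioether: an aliphatic sulfur bridging two carbons with no H on the sulfur.
The molecule carries 2 separate instances of a methylthio ether (-SCH3) meeting every constraint; each maps to a distinct set of atoms, giving 2 matches.

2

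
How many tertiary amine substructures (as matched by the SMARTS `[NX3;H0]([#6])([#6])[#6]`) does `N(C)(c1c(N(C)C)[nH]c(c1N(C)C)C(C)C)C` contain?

3

[NX3;H0]([#6])([#6])[#6] is the SMARTS for a tertiary amine: a trivalent nitrogen with no H, bonded to three carbons.
The molecule carries 3 separate instances of a dimethylamino group (-N(CH3)2) meeting every constraint; each maps to a distinct set of atoms, giving 3 matches.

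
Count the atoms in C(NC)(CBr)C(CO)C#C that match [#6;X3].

The query [#6;X3] means: any carbon (aromatic or not) with three total connections.
Check the 10 heavy atoms by environment: 5× C (X4) → no; 1× O (X2) → no; 2× C (X2) → no; 1× N (X3) → no; 1× Br (X1) → no.
No environment satisfies the query, so 0 matching atoms.

0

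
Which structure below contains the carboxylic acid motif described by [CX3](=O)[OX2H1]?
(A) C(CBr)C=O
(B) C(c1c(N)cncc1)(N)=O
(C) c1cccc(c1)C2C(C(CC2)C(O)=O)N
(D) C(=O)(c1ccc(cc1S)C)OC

[CX3](=O)[OX2H1] describes an sp2 carbon double-bonded to O and single-bonded to an -OH oxygen (a carboxylic acid).
(A) has an aldehyde (-CHO) but there is no singly-bonded oxygen on the carbonyl carbon.
(B) has a primary amide (-C(=O)NH2) but the carbonyl is bonded to N, not to an -OH oxygen.
(C) contains a carboxylic acid group (-C(=O)OH), which satisfies every atom and bond constraint.
(D) has a methyl-ester group (-C(=O)OCH3) but the singly-bonded O has no H (OX2H0, not OX2H1).
So the answer is (C).

C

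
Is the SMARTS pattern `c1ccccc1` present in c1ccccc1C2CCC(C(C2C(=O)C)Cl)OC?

Yes

The pattern c1ccccc1 describes six aromatic carbons in a ring — a benzene ring.
The molecule carries a phenyl ring, whose atoms satisfy every constraint of the query, so the pattern matches.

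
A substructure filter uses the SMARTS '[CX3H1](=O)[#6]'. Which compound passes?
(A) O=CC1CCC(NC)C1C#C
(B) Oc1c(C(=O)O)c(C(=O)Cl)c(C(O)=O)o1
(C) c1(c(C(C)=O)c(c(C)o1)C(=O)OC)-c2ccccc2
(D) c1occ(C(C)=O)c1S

[CX3H1](=O)[#6] describes an sp2 carbon with one H, double-bonded to O and single-bonded to carbon (an aldehyde).
(A) contains an aldehyde (-CHO), which satisfies every atom and bond constraint.
(B) has a carboxylic acid group (-C(=O)OH) but the carbonyl carbon has H0 and is bonded to O, not H1.
(C) has an acetyl/ketone group (-C(=O)CH3) but the carbonyl carbon has H0 (two carbon neighbours), not H1.
(D) has an acetyl/ketone group (-C(=O)CH3) but the carbonyl carbon has H0 (two carbon neighbours), not H1.
So the answer is (A).

A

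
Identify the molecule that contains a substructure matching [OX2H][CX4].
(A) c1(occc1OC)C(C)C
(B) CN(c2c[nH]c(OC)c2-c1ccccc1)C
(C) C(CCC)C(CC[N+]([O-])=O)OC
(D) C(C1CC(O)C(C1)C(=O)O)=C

[OX2H][CX4] describes a hydroxyl oxygen bound to an sp3 (X4) carbon (an aliphatic alcohol).
(A) has a methoxy ether (-OCH3) but the oxygen has H0 (ether), not H1.
(B) has a methoxy ether (-OCH3) but the oxygen has H0 (ether), not H1.
(C) has a methoxy ether (-OCH3) but the oxygen has H0 (ether), not H1.
(D) contains a hydroxyl group (-OH), which satisfies every atom and bond constraint.
So the answer is (D).

D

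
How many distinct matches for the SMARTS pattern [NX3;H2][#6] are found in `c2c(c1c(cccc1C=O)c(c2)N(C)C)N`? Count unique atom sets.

1

[NX3;H2][#6] is the SMARTS for a primary amine: a trivalent nitrogen with two H attached to carbon.
Exactly one fragment in the molecule meets all constraints, giving 1 match.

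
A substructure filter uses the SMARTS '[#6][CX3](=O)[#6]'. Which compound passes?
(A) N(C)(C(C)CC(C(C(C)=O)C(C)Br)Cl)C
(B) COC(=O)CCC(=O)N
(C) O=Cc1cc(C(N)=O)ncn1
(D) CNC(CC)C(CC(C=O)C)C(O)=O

[#6][CX3](=O)[#6] describes a carbonyl carbon (no H) flanked by two carbons (a ketone).
(A) contains an acetyl/ketone group (-C(=O)CH3), which satisfies every atom and bond constraint.
(B) has a methyl-ester group (-C(=O)OCH3) but one neighbour of the carbonyl carbon is O, not C.
(C) has an aldehyde (-CHO) but the carbonyl carbon has H1, so it is not flanked by two carbons.
(D) has an aldehyde (-CHO) but the carbonyl carbon has H1, so it is not flanked by two carbons.
So the answer is (A).

A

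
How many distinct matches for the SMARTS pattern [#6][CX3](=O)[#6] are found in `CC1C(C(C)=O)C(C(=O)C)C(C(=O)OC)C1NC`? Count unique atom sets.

2

[#6][CX3](=O)[#6] is the SMARTS for a ketone: a carbonyl carbon (no H) flanked by two carbons.
The molecule carries 2 separate instances of an acetyl/ketone group (-C(=O)CH3) meeting every constraint; each maps to a distinct set of atoms, giving 2 matches.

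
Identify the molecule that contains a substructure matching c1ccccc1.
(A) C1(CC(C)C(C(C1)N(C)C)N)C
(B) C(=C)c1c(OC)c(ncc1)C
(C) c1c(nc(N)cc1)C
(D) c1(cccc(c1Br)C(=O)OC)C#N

c1ccccc1 describes six aromatic carbons in a ring (a benzene ring).
(A) has a methyl group (-CH3) but no six-membered all-carbon aromatic ring is present.
(B) has a methyl group (-CH3) but no six-membered all-carbon aromatic ring is present.
(C) has a methyl group (-CH3) but no six-membered all-carbon aromatic ring is present.
(D) contains the required atom environment, so the pattern matches.
So the answer is (D).

D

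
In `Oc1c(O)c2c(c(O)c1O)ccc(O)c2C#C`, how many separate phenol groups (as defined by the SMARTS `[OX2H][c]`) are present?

5

[OX2H][c] is the SMARTS for a phenol: a hydroxyl oxygen attached to an aromatic carbon.
The molecule carries 5 separate instances of a hydroxyl group (-OH) meeting every constraint; each maps to a distinct set of atoms, giving 5 matches.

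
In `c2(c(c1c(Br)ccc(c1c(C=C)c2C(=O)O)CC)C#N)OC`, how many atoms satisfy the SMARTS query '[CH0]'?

2

The query [CH0] means: aliphatic carbon with no attached hydrogen.
Check the 22 heavy atoms by environment: 8× c (aromatic, H0) → no; 2× c (aromatic, H1) → no; 1× C (H1) → no; 2× C (H2) → no; 2× C (H0) → match; 2× O (H0) → no; 1× O (H1) → no; 2× C (H3) → no; 1× Br (H0) → no; 1× N (H0) → no.
That gives 2 matching atoms.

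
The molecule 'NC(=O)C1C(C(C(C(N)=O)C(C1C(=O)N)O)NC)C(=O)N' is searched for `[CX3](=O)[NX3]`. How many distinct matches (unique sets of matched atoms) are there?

[CX3](=O)[NX3] is the SMARTS for an amide: a carbonyl carbon bonded to a trivalent nitrogen.
The molecule carries 4 separate instances of a primary amide (-C(=O)NH2) meeting every constraint; each maps to a distinct set of atoms, giving 4 matches.

4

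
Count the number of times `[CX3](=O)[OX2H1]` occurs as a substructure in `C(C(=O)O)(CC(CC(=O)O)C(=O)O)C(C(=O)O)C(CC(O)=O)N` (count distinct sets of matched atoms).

[CX3](=O)[OX2H1] is the SMARTS for a carboxylic acid: an sp2 carbon double-bonded to O and single-bonded to an -OH oxygen.
The molecule carries 5 separate instances of a carboxylic acid group (-C(=O)OH) meeting every constraint; each maps to a distinct set of atoms, giving 5 matches.

5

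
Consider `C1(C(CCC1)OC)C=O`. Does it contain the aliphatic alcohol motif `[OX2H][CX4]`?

No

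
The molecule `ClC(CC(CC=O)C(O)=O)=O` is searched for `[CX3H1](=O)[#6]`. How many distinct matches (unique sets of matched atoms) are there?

[CX3H1](=O)[#6] is the SMARTS for an aldehyde: an sp2 carbon with one H, double-bonded to O and single-bonded to carbon.
Exactly one fragment in the molecule meets all constraints, giving 1 match.

1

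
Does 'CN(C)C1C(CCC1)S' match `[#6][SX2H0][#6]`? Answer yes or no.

The pattern [#6][SX2H0][#6] describes an aliphatic sulfur bridging two carbons with no H on the sulfur — a thioether.
The closest candidate here is a thiol (-SH), but the sulfur has H1, not H0 bridging two carbons. No other fragment satisfies the full query, so there is no match.

No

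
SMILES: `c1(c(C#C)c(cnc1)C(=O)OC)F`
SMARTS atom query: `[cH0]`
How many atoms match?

The query [cH0] means: aromatic carbon with no attached hydrogen (substituted or ring-fusion).
Check the 13 heavy atoms by environment: 1× n (aromatic, H0) → no; 2× c (aromatic, H1) → no; 3× c (aromatic, H0) → match; 2× C (H0) → no; 2× O (H0) → no; 1× C (H3) → no; 1× F (H0) → no; 1× C (H1) → no.
That gives 3 matching atoms.

3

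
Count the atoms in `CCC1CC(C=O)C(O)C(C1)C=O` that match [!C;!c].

3

Check the 13 heavy atoms by environment: 10× C → no; 3× O → match.
That gives 3 matching atoms.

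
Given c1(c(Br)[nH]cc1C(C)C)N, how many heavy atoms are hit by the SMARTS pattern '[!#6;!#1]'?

3

The query [!#6;!#1] means: not carbon and not hydrogen — any heteroatom.
Check the 10 heavy atoms by environment: 1× n (aromatic) → match; 4× c (aromatic) → no; 1× Br → match; 1× N → match; 3× C → no.
Summing the matching environments: 1 + 1 + 1 = 3 matching atoms.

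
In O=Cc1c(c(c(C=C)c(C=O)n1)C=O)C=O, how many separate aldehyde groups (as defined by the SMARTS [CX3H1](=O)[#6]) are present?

4

[CX3H1](=O)[#6] is the SMARTS for an aldehyde: an sp2 carbon with one H, double-bonded to O and single-bonded to carbon.
The molecule carries 4 separate instances of an aldehyde (-CHO) meeting every constraint; each maps to a distinct set of atoms, giving 4 matches.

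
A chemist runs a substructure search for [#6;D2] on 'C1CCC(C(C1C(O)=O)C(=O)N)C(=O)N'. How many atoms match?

3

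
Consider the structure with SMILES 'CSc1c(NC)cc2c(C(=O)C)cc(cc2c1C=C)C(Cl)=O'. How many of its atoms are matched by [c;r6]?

The query [c;r6] means: aromatic carbon that belongs to a six-membered ring.
Check the 22 heavy atoms by environment: 10× c (aromatic, in 6-ring) → match; 7× C (acyclic) → no; 2× O (acyclic) → no; 1× Cl (acyclic) → no; 1× N (acyclic) → no; 1× S (acyclic) → no.
That gives 10 matching atoms.

10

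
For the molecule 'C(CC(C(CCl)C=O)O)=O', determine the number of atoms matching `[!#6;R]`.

0

The query [!#6;R] means: non-carbon atom that is part of a ring.
Check the 10 heavy atoms by environment: 6× C (acyclic) → no; 3× O (acyclic) → no; 1× Cl (acyclic) → no.
No environment satisfies the query, so 0 matching atoms.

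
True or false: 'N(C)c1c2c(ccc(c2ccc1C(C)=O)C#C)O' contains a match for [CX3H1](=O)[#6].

False

The pattern [CX3H1](=O)[#6] describes an sp2 carbon with one H, double-bonded to O and single-bonded to carbon — an aldehyde.
The closest candidate here is an acetyl/ketone group (-C(=O)CH3), but the carbonyl carbon has H0 (two carbon neighbours), not H1. No other fragment satisfies the full query, so there is no match.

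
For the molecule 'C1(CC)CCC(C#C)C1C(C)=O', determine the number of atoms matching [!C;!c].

1

Check the 12 heavy atoms by environment: 11× C → no; 1× O → match.
That gives 1 matching atom.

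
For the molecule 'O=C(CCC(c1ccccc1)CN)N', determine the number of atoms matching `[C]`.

Check the 14 heavy atoms by environment: 5× C → match; 6× c (aromatic) → no; 2× N → no; 1× O → no.
That gives 5 matching atoms.

5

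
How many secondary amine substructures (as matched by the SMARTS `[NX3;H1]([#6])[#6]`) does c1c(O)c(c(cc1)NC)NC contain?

2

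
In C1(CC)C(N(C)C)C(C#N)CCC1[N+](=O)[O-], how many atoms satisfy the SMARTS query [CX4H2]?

The query [CX4H2] means: sp3 carbon (X4) with exactly two hydrogens.
Check the 16 heavy atoms by environment: 4× C (H1, X4) → no; 3× C (H2, X4) → match; 1× N (charge +1, H0, X3) → no; 1× O (charge -1, H0, X1) → no; 1× O (H0, X1) → no; 1× C (H0, X2) → no; 1× N (H0, X1) → no; 3× C (H3, X4) → no; 1× N (H0, X3) → no.
That gives 3 matching atoms.

3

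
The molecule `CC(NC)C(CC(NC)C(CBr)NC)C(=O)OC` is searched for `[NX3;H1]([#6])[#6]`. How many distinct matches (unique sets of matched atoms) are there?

3

[NX3;H1]([#6])[#6] is the SMARTS for a secondary amine: a trivalent nitrogen with one H, bonded to two carbons.
The molecule carries 3 separate instances of an N-methylamino group (-NHCH3) meeting every constraint; each maps to a distinct set of atoms, giving 3 matches.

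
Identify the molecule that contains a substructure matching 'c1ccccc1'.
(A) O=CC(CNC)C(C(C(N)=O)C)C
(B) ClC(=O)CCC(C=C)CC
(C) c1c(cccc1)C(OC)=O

C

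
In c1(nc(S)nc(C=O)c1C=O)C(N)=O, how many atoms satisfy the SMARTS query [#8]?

The query [#8] means: #8 matches any oxygen atom.
Check the 14 heavy atoms by environment: 2× n (aromatic) → no; 4× c (aromatic) → no; 3× C → no; 3× O → match; 1× N → no; 1× S → no.
That gives 3 matching atoms.

3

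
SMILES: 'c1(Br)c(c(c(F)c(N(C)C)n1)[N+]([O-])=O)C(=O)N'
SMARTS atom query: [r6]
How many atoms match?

6

The query [r6] means: r6 matches atoms in a six-membered ring.
Check the 17 heavy atoms by environment: 1× n (aromatic, in 6-ring) → match; 5× c (aromatic, in 6-ring) → match; 3× C (acyclic) → no; 2× O (acyclic) → no; 2× N (acyclic) → no; 1× Br (acyclic) → no; 1× N (charge +1, acyclic) → no; 1× O (charge -1, acyclic) → no; 1× F (acyclic) → no.
Summing the matching environments: 1 + 5 = 6 matching atoms.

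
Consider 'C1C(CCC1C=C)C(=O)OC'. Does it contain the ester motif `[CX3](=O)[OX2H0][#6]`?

Yes

The pattern [CX3](=O)[OX2H0][#6] describes a carbonyl carbon bonded to an oxygen that is itself bonded to carbon (no H on that O) — an ester.
The molecule carries a methyl-ester group (-C(=O)OCH3), whose atoms satisfy every constraint of the query, so the pattern matches.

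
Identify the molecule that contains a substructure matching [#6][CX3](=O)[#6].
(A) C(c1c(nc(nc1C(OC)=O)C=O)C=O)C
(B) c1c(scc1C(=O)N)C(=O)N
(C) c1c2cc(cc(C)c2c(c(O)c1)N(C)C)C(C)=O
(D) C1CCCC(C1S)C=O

[#6][CX3](=O)[#6] describes a carbonyl carbon (no H) flanked by two carbons (a ketone).
(A) has an aldehyde (-CHO) but the carbonyl carbon has H1, so it is not flanked by two carbons.
(B) has a primary amide (-C(=O)NH2) but one neighbour of the carbonyl carbon is N, not C.
(C) contains an acetyl/ketone group (-C(=O)CH3), which satisfies every atom and bond constraint.
(D) has an aldehyde (-CHO) but the carbonyl carbon has H1, so it is not flanked by two carbons.
So the answer is (C).

C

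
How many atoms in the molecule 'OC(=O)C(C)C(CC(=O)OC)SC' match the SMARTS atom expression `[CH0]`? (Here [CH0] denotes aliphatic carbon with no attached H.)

Check the 13 heavy atoms by environment: 3× C (H3) → no; 2× C (H1) → no; 1× C (H2) → no; 2× C (H0) → match; 3× O (H0) → no; 1× O (H1) → no; 1× S (H0) → no.
That gives 2 matching atoms.

2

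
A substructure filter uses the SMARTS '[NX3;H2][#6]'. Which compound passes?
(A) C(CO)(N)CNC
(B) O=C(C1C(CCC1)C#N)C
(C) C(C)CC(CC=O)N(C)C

[NX3;H2][#6] describes a trivalent nitrogen with two H attached to carbon (a primary amine).
(A) contains a primary amino group (-NH2), which satisfies every atom and bond constraint.
(B) has a nitrile (-C#N) but the nitrogen is NX1 (triple-bonded), not NX3 with two H.
(C) has a dimethylamino group (-N(CH3)2) but the nitrogen has H0, not H2.
So the answer is (A).

A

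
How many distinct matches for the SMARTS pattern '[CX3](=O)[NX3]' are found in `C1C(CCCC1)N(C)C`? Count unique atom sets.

[CX3](=O)[NX3] is the SMARTS for an amide: a carbonyl carbon bonded to a trivalent nitrogen.
No fragment in the molecule satisfies every constraint, giving 0 matches.

0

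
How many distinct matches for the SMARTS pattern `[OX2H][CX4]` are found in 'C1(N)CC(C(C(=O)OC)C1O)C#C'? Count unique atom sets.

1

[OX2H][CX4] is the SMARTS for an aliphatic alcohol: a hydroxyl oxygen bound to an sp3 (X4) carbon.
Exactly one fragment in the molecule meets all constraints, giving 1 match.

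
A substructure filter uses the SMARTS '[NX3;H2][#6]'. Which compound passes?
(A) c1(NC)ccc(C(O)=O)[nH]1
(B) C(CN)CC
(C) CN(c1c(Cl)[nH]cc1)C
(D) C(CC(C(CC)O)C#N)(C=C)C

B

[NX3;H2][#6] describes a trivalent nitrogen with two H attached to carbon (a primary amine).
(A) has an N-methylamino group (-NHCH3) but the nitrogen bears two carbons and only one H (H1), not H2.
(B) contains a primary amino group (-NH2), which satisfies every atom and bond constraint.
(C) has a dimethylamino group (-N(CH3)2) but the nitrogen has H0, not H2.
(D) has a nitrile (-C#N) but the nitrogen is NX1 (triple-bonded), not NX3 with two H.
So the answer is (B).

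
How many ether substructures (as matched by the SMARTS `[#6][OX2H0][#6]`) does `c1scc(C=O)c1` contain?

[#6][OX2H0][#6] is the SMARTS for an ether: an aliphatic oxygen bridging two carbons with no H on the oxygen.
No fragment in the molecule satisfies every constraint, giving 0 matches.

0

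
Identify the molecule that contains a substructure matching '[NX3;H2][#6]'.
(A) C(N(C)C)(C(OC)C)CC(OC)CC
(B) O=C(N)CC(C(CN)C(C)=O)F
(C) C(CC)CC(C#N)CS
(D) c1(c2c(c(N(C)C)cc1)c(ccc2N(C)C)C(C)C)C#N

[NX3;H2][#6] describes a trivalent nitrogen with two H attached to carbon (a primary amine).
(A) has a dimethylamino group (-N(CH3)2) but the nitrogen has H0, not H2.
(B) contains a primary amino group (-NH2), which satisfies every atom and bond constraint.
(C) has a nitrile (-C#N) but the nitrogen is NX1 (triple-bonded), not NX3 with two H.
(D) has a dimethylamino group (-N(CH3)2) but the nitrogen has H0, not H2.
So the answer is (B).

B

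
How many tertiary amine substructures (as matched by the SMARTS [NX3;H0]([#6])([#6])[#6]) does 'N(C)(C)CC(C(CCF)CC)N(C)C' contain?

2

[NX3;H0]([#6])([#6])[#6] is the SMARTS for a tertiary amine: a trivalent nitrogen with no H, bonded to three carbons.
The molecule carries 2 separate instances of a dimethylamino group (-N(CH3)2) meeting every constraint; each maps to a distinct set of atoms, giving 2 matches.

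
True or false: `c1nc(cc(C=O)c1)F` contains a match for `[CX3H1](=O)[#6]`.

True

The pattern [CX3H1](=O)[#6] describes an sp2 carbon with one H, double-bonded to O and single-bonded to carbon — an aldehyde.
The molecule carries an aldehyde (-CHO), whose atoms satisfy every constraint of the query, so the pattern matches.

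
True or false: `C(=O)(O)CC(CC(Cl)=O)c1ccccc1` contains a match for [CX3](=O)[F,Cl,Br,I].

The pattern [CX3](=O)[F,Cl,Br,I] describes a carbonyl carbon bonded to a halogen — an acyl halide.
The molecule carries an acyl chloride (-C(=O)Cl), whose atoms satisfy every constraint of the query, so the pattern matches.

True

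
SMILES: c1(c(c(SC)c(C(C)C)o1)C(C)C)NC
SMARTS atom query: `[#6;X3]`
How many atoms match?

4

The query [#6;X3] means: any carbon (aromatic or not) with three total connections.
Check the 15 heavy atoms by environment: 1× o (aromatic, X2) → no; 4× c (aromatic, X3) → match; 8× C (X4) → no; 1× S (X2) → no; 1× N (X3) → no.
That gives 4 matching atoms.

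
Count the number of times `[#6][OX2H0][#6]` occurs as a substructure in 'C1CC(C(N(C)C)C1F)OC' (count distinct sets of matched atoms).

1

[#6][OX2H0][#6] is the SMARTS for an ether: an aliphatic oxygen bridging two carbons with no H on the oxygen.
Exactly one fragment in the molecule meets all constraints, giving 1 match.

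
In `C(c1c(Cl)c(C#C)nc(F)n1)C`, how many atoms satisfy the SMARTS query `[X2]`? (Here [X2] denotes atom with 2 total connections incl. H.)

The query [X2] means: any atom with exactly two total connections (bonds + H).
Check the 12 heavy atoms by environment: 2× n (aromatic, X2) → match; 4× c (aromatic, X3) → no; 2× C (X4) → no; 1× Cl (X1) → no; 1× F (X1) → no; 2× C (X2) → match.
Summing the matching environments: 2 + 2 = 4 matching atoms.

4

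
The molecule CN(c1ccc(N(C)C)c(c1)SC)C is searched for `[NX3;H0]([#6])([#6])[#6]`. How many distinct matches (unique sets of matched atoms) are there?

2

[NX3;H0]([#6])([#6])[#6] is the SMARTS for a tertiary amine: a trivalent nitrogen with no H, bonded to three carbons.
The molecule carries 2 separate instances of a dimethylamino group (-N(CH3)2) meeting every constraint; each maps to a distinct set of atoms, giving 2 matches.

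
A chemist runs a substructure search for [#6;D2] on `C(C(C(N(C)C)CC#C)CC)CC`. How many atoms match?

The query [#6;D2] means: any carbon bonded to exactly two heavy atoms.
Check the 13 heavy atoms by environment: 5× C (D2) → match; 2× C (D3) → no; 5× C (D1) → no; 1× N (D3) → no.
That gives 5 matching atoms.

5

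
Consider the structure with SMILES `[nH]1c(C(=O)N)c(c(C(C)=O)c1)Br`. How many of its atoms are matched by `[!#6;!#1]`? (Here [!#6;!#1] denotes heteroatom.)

5

The query [!#6;!#1] means: not carbon and not hydrogen — any heteroatom.
Check the 12 heavy atoms by environment: 1× n (aromatic) → match; 4× c (aromatic) → no; 1× Br → match; 3× C → no; 2× O → match; 1× N → match.
Summing the matching environments: 1 + 1 + 2 + 1 = 5 matching atoms.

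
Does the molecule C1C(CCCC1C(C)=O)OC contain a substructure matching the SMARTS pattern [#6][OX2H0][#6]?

Yes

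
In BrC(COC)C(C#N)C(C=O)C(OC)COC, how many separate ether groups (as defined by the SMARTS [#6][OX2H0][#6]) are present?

3

[#6][OX2H0][#6] is the SMARTS for an ether: an aliphatic oxygen bridging two carbons with no H on the oxygen.
The molecule carries 3 separate instances of a methoxy ether (-OCH3) meeting every constraint; each maps to a distinct set of atoms, giving 3 matches.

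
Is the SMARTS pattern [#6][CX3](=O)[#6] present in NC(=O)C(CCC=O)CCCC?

No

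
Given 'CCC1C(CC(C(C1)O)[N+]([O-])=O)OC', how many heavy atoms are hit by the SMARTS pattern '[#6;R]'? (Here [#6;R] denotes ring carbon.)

The query [#6;R] means: carbon that is part of a ring.
Check the 14 heavy atoms by environment: 6× C (in 6-ring) → match; 3× O (acyclic) → no; 3× C (acyclic) → no; 1× N (charge +1, acyclic) → no; 1× O (charge -1, acyclic) → no.
That gives 6 matching atoms.

6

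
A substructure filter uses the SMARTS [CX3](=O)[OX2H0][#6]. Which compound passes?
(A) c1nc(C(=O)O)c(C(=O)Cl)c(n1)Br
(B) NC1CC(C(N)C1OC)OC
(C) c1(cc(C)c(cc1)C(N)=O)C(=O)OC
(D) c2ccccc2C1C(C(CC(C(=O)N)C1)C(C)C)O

C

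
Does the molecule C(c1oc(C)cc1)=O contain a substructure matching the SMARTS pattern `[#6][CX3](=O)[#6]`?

No

The pattern [#6][CX3](=O)[#6] describes a carbonyl carbon (no H) flanked by two carbons — a ketone.
The closest candidate here is an aldehyde (-CHO), but the carbonyl carbon has H1, so it is not flanked by two carbons. No other fragment satisfies the full query, so there is no match.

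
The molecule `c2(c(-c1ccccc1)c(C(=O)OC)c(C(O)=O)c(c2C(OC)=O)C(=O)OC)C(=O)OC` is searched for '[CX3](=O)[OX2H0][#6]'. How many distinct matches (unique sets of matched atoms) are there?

4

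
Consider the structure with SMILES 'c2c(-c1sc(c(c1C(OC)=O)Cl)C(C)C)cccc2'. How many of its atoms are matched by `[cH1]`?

5

Check the 19 heavy atoms by environment: 1× s (aromatic, H0) → no; 5× c (aromatic, H0) → no; 5× c (aromatic, H1) → match; 1× C (H1) → no; 3× C (H3) → no; 1× C (H0) → no; 2× O (H0) → no; 1× Cl (H0) → no.
That gives 5 matching atoms.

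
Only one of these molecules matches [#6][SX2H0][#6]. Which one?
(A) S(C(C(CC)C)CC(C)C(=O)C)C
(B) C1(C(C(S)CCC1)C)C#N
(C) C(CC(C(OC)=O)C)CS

A

[#6][SX2H0][#6] describes an aliphatic sulfur bridging two carbons with no H on the sulfur (a thioether).
(A) contains a methylthio ether (-SCH3), which satisfies every atom and bond constraint.
(B) has a thiol (-SH) but the sulfur has H1, not H0 bridging two carbons.
(C) has a thiol (-SH) but the sulfur has H1, not H0 bridging two carbons.
So the answer is (A).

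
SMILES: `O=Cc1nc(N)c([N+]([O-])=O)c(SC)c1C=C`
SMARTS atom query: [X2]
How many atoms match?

2

Check the 16 heavy atoms by environment: 1× n (aromatic, X2) → match; 5× c (aromatic, X3) → no; 3× C (X3) → no; 2× O (X1) → no; 1× S (X2) → match; 1× C (X4) → no; 1× N (charge +1, X3) → no; 1× O (charge -1, X1) → no; 1× N (X3) → no.
Summing the matching environments: 1 + 1 = 2 matching atoms.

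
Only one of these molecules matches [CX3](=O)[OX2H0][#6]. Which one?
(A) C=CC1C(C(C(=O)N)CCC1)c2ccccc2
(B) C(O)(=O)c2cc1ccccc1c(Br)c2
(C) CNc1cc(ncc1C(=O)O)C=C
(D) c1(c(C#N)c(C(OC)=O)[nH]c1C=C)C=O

[CX3](=O)[OX2H0][#6] describes a carbonyl carbon bonded to an oxygen that is itself bonded to carbon (no H on that O) (an ester).
(A) has a primary amide (-C(=O)NH2) but the carbonyl is bonded to N, not to an O-C linkage.
(B) has a carboxylic acid group (-C(=O)OH) but the singly-bonded O carries H (OX2H1, not H0).
(C) has a carboxylic acid group (-C(=O)OH) but the singly-bonded O carries H (OX2H1, not H0).
(D) contains a methyl-ester group (-C(=O)OCH3), which satisfies every atom and bond constraint.
So the answer is (D).

D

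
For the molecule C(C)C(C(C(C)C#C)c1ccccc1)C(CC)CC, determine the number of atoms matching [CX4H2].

Check the 19 heavy atoms by environment: 4× C (H3, X4) → no; 3× C (H2, X4) → match; 4× C (H1, X4) → no; 1× c (aromatic, H0, X3) → no; 5× c (aromatic, H1, X3) → no; 1× C (H0, X2) → no; 1× C (H1, X2) → no.
That gives 3 matching atoms.

3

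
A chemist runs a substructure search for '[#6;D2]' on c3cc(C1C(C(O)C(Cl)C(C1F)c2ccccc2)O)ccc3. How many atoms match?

The query [#6;D2] means: any carbon bonded to exactly two heavy atoms.
Check the 22 heavy atoms by environment: 6× C (D3) → no; 2× O (D1) → no; 1× F (D1) → no; 1× Cl (D1) → no; 2× c (aromatic, D3) → no; 10× c (aromatic, D2) → match.
That gives 10 matching atoms.

10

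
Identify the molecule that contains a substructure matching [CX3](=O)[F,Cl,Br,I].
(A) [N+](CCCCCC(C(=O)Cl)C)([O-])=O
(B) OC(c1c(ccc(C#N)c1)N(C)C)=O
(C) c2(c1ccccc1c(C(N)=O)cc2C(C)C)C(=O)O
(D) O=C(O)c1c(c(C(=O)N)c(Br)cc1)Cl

A

[CX3](=O)[F,Cl,Br,I] describes a carbonyl carbon bonded to a halogen (an acyl halide).
(A) contains an acyl chloride (-C(=O)Cl), which satisfies every atom and bond constraint.
(B) has a carboxylic acid group (-C(=O)OH) but the carbonyl is bonded to -OH, not to a halogen.
(C) has a carboxylic acid group (-C(=O)OH) but the carbonyl is bonded to -OH, not to a halogen.
(D) has a carboxylic acid group (-C(=O)OH) but the carbonyl is bonded to -OH, not to a halogen.
So the answer is (A).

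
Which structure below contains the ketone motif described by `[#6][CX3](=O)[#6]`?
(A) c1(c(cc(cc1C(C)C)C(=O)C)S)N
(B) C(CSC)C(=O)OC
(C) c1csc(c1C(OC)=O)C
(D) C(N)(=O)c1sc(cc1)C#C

A

[#6][CX3](=O)[#6] describes a carbonyl carbon (no H) flanked by two carbons (a ketone).
(A) contains an acetyl/ketone group (-C(=O)CH3), which satisfies every atom and bond constraint.
(B) has a methyl-ester group (-C(=O)OCH3) but one neighbour of the carbonyl carbon is O, not C.
(C) has a methyl-ester group (-C(=O)OCH3) but one neighbour of the carbonyl carbon is O, not C.
(D) has a primary amide (-C(=O)NH2) but one neighbour of the carbonyl carbon is N, not C.
So the answer is (A).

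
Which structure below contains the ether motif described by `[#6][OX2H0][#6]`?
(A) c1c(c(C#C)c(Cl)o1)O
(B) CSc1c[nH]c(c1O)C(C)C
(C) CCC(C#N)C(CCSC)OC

C

[#6][OX2H0][#6] describes an aliphatic oxygen bridging two carbons with no H on the oxygen (an ether).
(A) has a hydroxyl group (-OH) but the oxygen has H1, not H0 bridging two carbons.
(B) has a hydroxyl group (-OH) but the oxygen has H1, not H0 bridging two carbons.
(C) contains a methoxy ether (-OCH3), which satisfies every atom and bond constraint.
So the answer is (C).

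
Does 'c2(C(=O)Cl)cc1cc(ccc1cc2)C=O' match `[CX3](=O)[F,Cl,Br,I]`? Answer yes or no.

The pattern [CX3](=O)[F,Cl,Br,I] describes a carbonyl carbon bonded to a halogen — an acyl halide.
The molecule carries an acyl chloride (-C(=O)Cl), whose atoms satisfy every constraint of the query, so the pattern matches.

Yes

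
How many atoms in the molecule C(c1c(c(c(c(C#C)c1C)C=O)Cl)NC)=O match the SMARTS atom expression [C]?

Check the 16 heavy atoms by environment: 6× c (aromatic) → no; 6× C → match; 2× O → no; 1× Cl → no; 1× N → no.
That gives 6 matching atoms.

6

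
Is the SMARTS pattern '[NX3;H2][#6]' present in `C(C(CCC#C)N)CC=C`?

The pattern [NX3;H2][#6] describes a trivalent nitrogen with two H attached to carbon — a primary amine.
The molecule carries a primary amino group (-NH2), whose atoms satisfy every constraint of the query, so the pattern matches.

Yes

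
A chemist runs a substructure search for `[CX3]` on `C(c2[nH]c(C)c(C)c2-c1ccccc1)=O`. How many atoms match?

The query [CX3] means: C with X3: aliphatic carbon with exactly 3 total connections.
Check the 15 heavy atoms by environment: 1× n (aromatic, X3) → no; 10× c (aromatic, X3) → no; 2× C (X4) → no; 1× C (X3) → match; 1× O (X1) → no.
That gives 1 matching atom.

1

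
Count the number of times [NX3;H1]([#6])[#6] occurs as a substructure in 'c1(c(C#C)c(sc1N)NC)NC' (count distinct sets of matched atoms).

2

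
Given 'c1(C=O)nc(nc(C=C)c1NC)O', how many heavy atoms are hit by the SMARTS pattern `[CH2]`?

1

Check the 13 heavy atoms by environment: 2× n (aromatic, H0) → no; 4× c (aromatic, H0) → no; 1× N (H1) → no; 1× C (H3) → no; 2× C (H1) → no; 1× C (H2) → match; 1× O (H0) → no; 1× O (H1) → no.
That gives 1 matching atom.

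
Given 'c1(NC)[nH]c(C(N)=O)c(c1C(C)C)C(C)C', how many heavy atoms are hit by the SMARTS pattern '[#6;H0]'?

5

The query [#6;H0] means: any carbon with no attached hydrogen.
Check the 16 heavy atoms by environment: 1× n (aromatic, H1) → no; 4× c (aromatic, H0) → match; 1× N (H1) → no; 5× C (H3) → no; 2× C (H1) → no; 1× C (H0) → match; 1× O (H0) → no; 1× N (H2) → no.
Summing the matching environments: 4 + 1 = 5 matching atoms.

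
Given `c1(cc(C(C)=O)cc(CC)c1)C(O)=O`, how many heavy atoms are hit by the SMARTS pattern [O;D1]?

Check the 14 heavy atoms by environment: 3× c (aromatic, D3) → no; 3× c (aromatic, D2) → no; 2× C (D3) → no; 3× O (D1) → match; 1× C (D2) → no; 2× C (D1) → no.
That gives 3 matching atoms.

3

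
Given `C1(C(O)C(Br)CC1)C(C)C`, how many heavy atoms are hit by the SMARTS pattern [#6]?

8

The query [#6] means: #6 matches any atom with atomic number 6 (carbon, aromatic or aliphatic).
Check the 10 heavy atoms by environment: 8× C → match; 1× Br → no; 1× O → no.
That gives 8 matching atoms.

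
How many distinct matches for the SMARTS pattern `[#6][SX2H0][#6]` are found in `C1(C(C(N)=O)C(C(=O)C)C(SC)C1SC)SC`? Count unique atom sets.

[#6][SX2H0][#6] is the SMARTS for a thioether: an aliphatic sulfur bridging two carbons with no H on the sulfur.
The molecule carries 3 separate instances of a methylthio ether (-SCH3) meeting every constraint; each maps to a distinct set of atoms, giving 3 matches.

3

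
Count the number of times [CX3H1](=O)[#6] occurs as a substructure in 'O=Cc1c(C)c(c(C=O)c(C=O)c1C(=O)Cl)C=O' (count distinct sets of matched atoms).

4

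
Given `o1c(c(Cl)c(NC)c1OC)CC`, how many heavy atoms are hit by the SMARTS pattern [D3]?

The query [D3] means: atom with exactly three heavy-atom neighbours.
Check the 12 heavy atoms by environment: 1× o (aromatic, D2) → no; 4× c (aromatic, D3) → match; 1× N (D2) → no; 3× C (D1) → no; 1× O (D2) → no; 1× Cl (D1) → no; 1× C (D2) → no.
That gives 4 matching atoms.

4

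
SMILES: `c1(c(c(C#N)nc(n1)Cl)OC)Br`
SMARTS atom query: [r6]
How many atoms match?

6

The query [r6] means: r6 matches atoms in a six-membered ring.
Check the 12 heavy atoms by environment: 2× n (aromatic, in 6-ring) → match; 4× c (aromatic, in 6-ring) → match; 1× O (acyclic) → no; 2× C (acyclic) → no; 1× N (acyclic) → no; 1× Cl (acyclic) → no; 1× Br (acyclic) → no.
Summing the matching environments: 2 + 4 = 6 matching atoms.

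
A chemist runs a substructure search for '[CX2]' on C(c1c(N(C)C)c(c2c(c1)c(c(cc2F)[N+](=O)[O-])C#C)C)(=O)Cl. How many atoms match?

Check the 23 heavy atoms by environment: 10× c (aromatic, X3) → no; 3× C (X4) → no; 1× N (charge +1, X3) → no; 1× O (charge -1, X1) → no; 2× O (X1) → no; 1× C (X3) → no; 1× Cl (X1) → no; 1× F (X1) → no; 1× N (X3) → no; 2× C (X2) → match.
That gives 2 matching atoms.

2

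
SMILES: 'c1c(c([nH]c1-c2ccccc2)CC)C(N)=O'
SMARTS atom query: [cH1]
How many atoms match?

The query [cH1] means: aromatic carbon bearing exactly one hydrogen.
Check the 16 heavy atoms by environment: 1× n (aromatic, H1) → no; 4× c (aromatic, H0) → no; 6× c (aromatic, H1) → match; 1× C (H2) → no; 1× C (H3) → no; 1× C (H0) → no; 1× O (H0) → no; 1× N (H2) → no.
That gives 6 matching atoms.

6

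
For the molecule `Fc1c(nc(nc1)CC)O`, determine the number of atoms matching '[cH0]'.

The query [cH0] means: aromatic carbon with no attached hydrogen (substituted or ring-fusion).
Check the 10 heavy atoms by environment: 2× n (aromatic, H0) → no; 3× c (aromatic, H0) → match; 1× c (aromatic, H1) → no; 1× C (H2) → no; 1× C (H3) → no; 1× F (H0) → no; 1× O (H1) → no.
That gives 3 matching atoms.

3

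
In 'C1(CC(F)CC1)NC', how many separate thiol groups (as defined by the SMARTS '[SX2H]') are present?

0

[SX2H] is the SMARTS for a thiol: an aliphatic sulfur with two connections, one being H.
No fragment in the molecule satisfies every constraint, giving 0 matches.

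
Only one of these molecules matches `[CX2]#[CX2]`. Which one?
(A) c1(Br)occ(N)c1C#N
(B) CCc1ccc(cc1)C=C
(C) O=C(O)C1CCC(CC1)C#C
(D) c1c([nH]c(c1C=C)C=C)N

C

[CX2]#[CX2] describes a carbon-carbon triple bond (an alkyne).
(A) has a nitrile (-C#N) but the triple bond is C#N, not C#C.
(B) has a vinyl group (-CH=CH2) but the C=C is a double bond; both carbons are CX3, not CX2.
(C) contains an ethynyl group (-C#CH), which satisfies every atom and bond constraint.
(D) has a vinyl group (-CH=CH2) but the C=C is a double bond; both carbons are CX3, not CX2.
So the answer is (C).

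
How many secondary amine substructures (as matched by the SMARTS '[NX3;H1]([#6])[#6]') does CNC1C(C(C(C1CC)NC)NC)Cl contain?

[NX3;H1]([#6])[#6] is the SMARTS for a secondary amine: a trivalent nitrogen with one H, bonded to two carbons.
The molecule carries 3 separate instances of an N-methylamino group (-NHCH3) meeting every constraint; each maps to a distinct set of atoms, giving 3 matches.

3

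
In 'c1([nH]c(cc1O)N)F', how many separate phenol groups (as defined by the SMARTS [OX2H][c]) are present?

1

[OX2H][c] is the SMARTS for a phenol: a hydroxyl oxygen attached to an aromatic carbon.
Exactly one fragment in the molecule meets all constraints, giving 1 match.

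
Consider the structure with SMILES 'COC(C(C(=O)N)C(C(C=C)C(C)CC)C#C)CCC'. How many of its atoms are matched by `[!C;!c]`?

3

Check the 20 heavy atoms by environment: 17× C → no; 2× O → match; 1× N → match.
Summing the matching environments: 2 + 1 = 3 matching atoms.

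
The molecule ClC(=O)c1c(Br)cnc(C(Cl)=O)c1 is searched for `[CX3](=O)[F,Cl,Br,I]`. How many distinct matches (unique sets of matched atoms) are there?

2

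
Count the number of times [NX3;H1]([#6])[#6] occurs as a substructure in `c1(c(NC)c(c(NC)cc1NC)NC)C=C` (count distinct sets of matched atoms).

4

[NX3;H1]([#6])[#6] is the SMARTS for a secondary amine: a trivalent nitrogen with one H, bonded to two carbons.
The molecule carries 4 separate instances of an N-methylamino group (-NHCH3) meeting every constraint; each maps to a distinct set of atoms, giving 4 matches.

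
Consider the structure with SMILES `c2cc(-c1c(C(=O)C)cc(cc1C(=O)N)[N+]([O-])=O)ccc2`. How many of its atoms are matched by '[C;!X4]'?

Check the 21 heavy atoms by environment: 12× c (aromatic, X3) → no; 2× C (X3) → match; 3× O (X1) → no; 1× C (X4) → no; 1× N (charge +1, X3) → no; 1× O (charge -1, X1) → no; 1× N (X3) → no.
That gives 2 matching atoms.

2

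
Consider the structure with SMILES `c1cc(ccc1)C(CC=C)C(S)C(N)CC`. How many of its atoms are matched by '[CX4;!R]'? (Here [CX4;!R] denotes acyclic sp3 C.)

6

The query [CX4;!R] means: aliphatic carbon with four total connections, not in a ring.
Check the 16 heavy atoms by environment: 6× C (X4, acyclic) → match; 6× c (aromatic, X3, in 6-ring) → no; 2× C (X3, acyclic) → no; 1× N (X3, acyclic) → no; 1× S (X2, acyclic) → no.
That gives 6 matching atoms.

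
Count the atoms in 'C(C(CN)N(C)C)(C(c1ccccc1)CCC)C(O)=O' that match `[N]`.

The query [N] means: uppercase N matches aliphatic (non-aromatic) nitrogen only.
Check the 20 heavy atoms by environment: 10× C → no; 2× N → match; 6× c (aromatic) → no; 2× O → no.
That gives 2 matching atoms.

2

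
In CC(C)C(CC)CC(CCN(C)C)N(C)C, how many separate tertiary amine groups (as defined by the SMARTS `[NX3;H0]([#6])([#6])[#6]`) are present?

2

[NX3;H0]([#6])([#6])[#6] is the SMARTS for a tertiary amine: a trivalent nitrogen with no H, bonded to three carbons.
The molecule carries 2 separate instances of a dimethylamino group (-N(CH3)2) meeting every constraint; each maps to a distinct set of atoms, giving 2 matches.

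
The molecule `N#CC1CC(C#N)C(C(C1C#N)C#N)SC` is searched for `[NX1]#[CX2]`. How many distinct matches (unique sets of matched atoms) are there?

[NX1]#[CX2] is the SMARTS for a nitrile: a nitrogen triple-bonded to a two-connected carbon.
The molecule carries 4 separate instances of a nitrile (-C#N) meeting every constraint; each maps to a distinct set of atoms, giving 4 matches.

4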